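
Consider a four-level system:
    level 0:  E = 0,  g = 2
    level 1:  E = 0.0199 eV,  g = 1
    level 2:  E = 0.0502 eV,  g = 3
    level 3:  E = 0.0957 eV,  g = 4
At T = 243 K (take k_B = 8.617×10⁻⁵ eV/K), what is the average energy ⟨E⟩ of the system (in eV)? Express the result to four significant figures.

0.009388 eV

k_BT = 8.617×10⁻⁵ × 243 K = 0.0209393 eV.
Eᵢ/kT = 0, 0.950366, 2.39741, 4.57035.
Z = Σ gᵢe^(−Eᵢ/kT) = 2·e^(−0) + 1·e^(−0.950366) + 3·e^(−2.39741) + 4·e^(−4.57035) = 2.00000 + 0.386600 + 0.272860 + 0.0414173 = 2.70088.
⟨E⟩ = Σ Eᵢ gᵢe^(−Eᵢ/kT) / Z = (0·2.00000 + 0.0199·0.386600 + 0.0502·0.272860 + 0.0957·0.0414173) / 2.70088 = 0.009388 eV.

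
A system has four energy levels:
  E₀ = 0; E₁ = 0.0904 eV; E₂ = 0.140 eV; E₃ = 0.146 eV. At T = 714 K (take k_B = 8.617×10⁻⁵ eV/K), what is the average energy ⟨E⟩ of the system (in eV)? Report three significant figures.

0.0342 eV

k_BT = 8.617×10⁻⁵ × 714 K = 0.061525 eV.
Eᵢ/kT = 0, 1.4693, 2.2755, 2.3730.
Z = Σ e^(−Eᵢ/kT) = e^(−0) + e^(−1.4693) + e^(−2.2755) + e^(−2.3730) = 1.0000 + 0.23009 + 0.10275 + 0.093201 = 1.4260.
⟨E⟩ = Σ Eᵢ e^(−Eᵢ/kT) / Z = (0·1.0000 + 0.0904·0.23009 + 0.140·0.10275 + 0.146·0.093201) / 1.4260 = 0.0342 eV.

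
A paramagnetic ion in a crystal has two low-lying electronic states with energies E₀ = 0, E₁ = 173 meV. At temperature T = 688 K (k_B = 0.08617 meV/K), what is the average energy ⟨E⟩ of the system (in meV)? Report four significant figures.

k_BT = 0.08617 × 688 K = 59.2850 meV.
Eᵢ/kT = 0, 2.91811.
Z = Σ e^(−Eᵢ/kT) = e^(−0) + e^(−2.91811) = 1.00000 + 0.0540357 = 1.05404.
⟨E⟩ = Σ Eᵢ e^(−Eᵢ/kT) / Z = (0·1.00000 + 173·0.0540357) / 1.05404 = 8.869 meV.

8.869 meV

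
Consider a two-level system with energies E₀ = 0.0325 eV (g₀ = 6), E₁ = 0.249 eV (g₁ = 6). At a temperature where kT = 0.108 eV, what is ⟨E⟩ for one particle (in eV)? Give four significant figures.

Eᵢ/kT = 0.300926, 2.30556.
Z = Σ gᵢe^(−Eᵢ/kT) = 6·e^(−0.300926) + 6·e^(−2.30556) = 4.44080 + 0.598218 = 5.03902.
⟨E⟩ = Σ Eᵢ gᵢe^(−Eᵢ/kT) / Z = (0.0325·4.44080 + 0.249·0.598218) / 5.03902 = 0.05820 eV.

0.05820 eV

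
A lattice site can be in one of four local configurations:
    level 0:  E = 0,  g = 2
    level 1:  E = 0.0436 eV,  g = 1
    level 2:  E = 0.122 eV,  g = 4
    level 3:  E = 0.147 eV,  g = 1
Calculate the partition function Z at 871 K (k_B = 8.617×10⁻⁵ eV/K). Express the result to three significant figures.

k_BT = 8.617×10⁻⁵ × 871 K = 0.075054 eV.
Eᵢ/kT = 0, 0.58092, 1.6255, 1.9586.
Z = Σ gᵢe^(−Eᵢ/kT) = 2·e^(−0) + 1·e^(−0.58092) + 4·e^(−1.6255) + 1·e^(−1.9586) = 2.0000 + 0.55938 + 0.78725 + 0.14106 = 3.4877.

Z = 3.49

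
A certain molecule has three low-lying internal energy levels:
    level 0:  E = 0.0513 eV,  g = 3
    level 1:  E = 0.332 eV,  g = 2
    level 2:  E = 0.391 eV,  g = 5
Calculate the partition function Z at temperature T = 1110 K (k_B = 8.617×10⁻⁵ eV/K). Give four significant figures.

Z = 1.901

k_BT = 8.617×10⁻⁵ × 1110 K = 0.0956487 eV.
Eᵢ/kT = 0.536338, 3.47104, 4.08788.
Z = Σ gᵢe^(−Eᵢ/kT) = 3·e^(−0.536338) + 2·e^(−3.47104) + 5·e^(−4.08788) = 1.75466 + 0.0621694 + 0.0838738 = 1.90070.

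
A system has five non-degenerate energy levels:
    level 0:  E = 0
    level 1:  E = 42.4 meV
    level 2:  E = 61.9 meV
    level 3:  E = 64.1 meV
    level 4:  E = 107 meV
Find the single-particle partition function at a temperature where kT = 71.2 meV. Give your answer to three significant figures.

Z = 2.60

Eᵢ/kT = 0, 0.59551, 0.86938, 0.90028, 1.5028.
Z = Σ e^(−Eᵢ/kT) = e^(−0) + e^(−0.59551) + e^(−0.86938) + e^(−0.90028) + e^(−1.5028) = 1.0000 + 0.55128 + 0.41921 + 0.40646 + 0.22251 = 2.5995.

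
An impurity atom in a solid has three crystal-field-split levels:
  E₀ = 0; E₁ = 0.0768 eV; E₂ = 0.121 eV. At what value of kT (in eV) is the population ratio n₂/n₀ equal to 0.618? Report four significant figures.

n₂/n₀ = exp[−(E₂−E₀)/kT] = 0.618.
⇒ (E₂−E₀)/kT = ln(1/0.618) = ln(1.61812) = 0.481265.
kT = 0.121 eV / 0.481265 = 0.2514 eV.

0.2514 eV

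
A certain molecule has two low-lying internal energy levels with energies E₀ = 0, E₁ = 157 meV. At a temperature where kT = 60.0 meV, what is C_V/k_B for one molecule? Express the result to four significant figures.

Eᵢ/kT = 0, 2.61667.
Z = Σ e^(−Eᵢ/kT) = e^(−0) + e^(−2.61667) = 1.00000 + 0.0730457 = 1.07305.
⟨E⟩ = 10.6875 meV, ⟨E²⟩ = 1677.93 meV².
C_V/k_B = (⟨E²⟩ − ⟨E⟩²)/(kT)² = (1677.93 − 114.223)/3600.00 = 0.4344.

0.4344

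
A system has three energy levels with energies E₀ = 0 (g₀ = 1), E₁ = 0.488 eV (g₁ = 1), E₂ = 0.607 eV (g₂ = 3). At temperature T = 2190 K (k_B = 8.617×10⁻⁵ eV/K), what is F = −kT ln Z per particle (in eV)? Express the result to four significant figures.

k_BT = 8.617×10⁻⁵ × 2190 K = 0.188712 eV.
Eᵢ/kT = 0, 2.58595, 3.21654.
Z = Σ gᵢe^(−Eᵢ/kT) = 1·e^(−0) + 1·e^(−2.58595) + 3·e^(−3.21654) = 1.00000 + 0.0753245 + 0.120281 = 1.19561.
F = −kT ln Z = −0.188712 × ln(1.19561) = −0.188712 × 0.178657 = -0.03371 eV.

-0.03371 eV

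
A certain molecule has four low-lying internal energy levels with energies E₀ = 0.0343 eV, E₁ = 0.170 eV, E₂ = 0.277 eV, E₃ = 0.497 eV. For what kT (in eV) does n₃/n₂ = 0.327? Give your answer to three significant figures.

0.197 eV

n₃/n₂ = exp[−(E₃−E₂)/kT] = 0.327.
⇒ (E₃−E₂)/kT = ln(1/0.327) = ln(3.0581) = 1.1178.
kT = 0.220 eV / 1.1178 = 0.197 eV.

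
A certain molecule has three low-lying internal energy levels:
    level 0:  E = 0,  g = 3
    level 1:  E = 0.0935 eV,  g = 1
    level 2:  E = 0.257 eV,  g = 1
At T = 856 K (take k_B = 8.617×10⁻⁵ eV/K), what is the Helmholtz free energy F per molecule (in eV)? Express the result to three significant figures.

-0.0883 eV

k_BT = 8.617×10⁻⁵ × 856 K = 0.073762 eV.
Eᵢ/kT = 0, 1.2676, 3.4842.
Z = Σ gᵢe^(−Eᵢ/kT) = 3·e^(−0) + 1·e^(−1.2676) + 1·e^(−3.4842) = 3.0000 + 0.28151 + 0.030678 = 3.3122.
F = −kT ln Z = −0.073762 × ln(3.3122) = −0.073762 × 1.1976 = -0.0883 eV.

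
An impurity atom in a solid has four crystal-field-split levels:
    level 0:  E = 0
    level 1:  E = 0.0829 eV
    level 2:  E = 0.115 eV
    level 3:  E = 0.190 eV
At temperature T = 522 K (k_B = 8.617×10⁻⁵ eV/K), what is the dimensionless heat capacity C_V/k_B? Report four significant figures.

k_BT = 8.617×10⁻⁵ × 522 K = 0.0449807 eV.
Eᵢ/kT = 0, 1.84301, 2.55665, 4.22403.
Z = Σ e^(−Eᵢ/kT) = e^(−0) + e^(−1.84301) + e^(−2.55665) + e^(−4.22403) = 1.00000 + 0.158340 + 0.0775641 + 0.0146395 = 1.25054.
⟨E⟩ = 0.0198536 eV, ⟨E²⟩ = 0.00211305 eV².
C_V/k_B = (⟨E²⟩ − ⟨E⟩²)/(kT)² = (0.00211305 − 0.000394165)/0.00202326 = 0.8496.

0.8496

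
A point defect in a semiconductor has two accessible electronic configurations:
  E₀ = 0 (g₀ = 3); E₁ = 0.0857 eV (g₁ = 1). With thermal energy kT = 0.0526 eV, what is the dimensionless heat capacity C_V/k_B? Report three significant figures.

0.153

Eᵢ/kT = 0, 1.6293.
Z = Σ gᵢe^(−Eᵢ/kT) = 3·e^(−0) + 1·e^(−1.6293) = 3.0000 + 0.19607 = 3.1961.
⟨E⟩ = 0.0052574 eV, ⟨E²⟩ = 0.00045056 eV².
C_V/k_B = (⟨E²⟩ − ⟨E⟩²)/(kT)² = (0.00045056 − 0.000027640)/0.0027668 = 0.153.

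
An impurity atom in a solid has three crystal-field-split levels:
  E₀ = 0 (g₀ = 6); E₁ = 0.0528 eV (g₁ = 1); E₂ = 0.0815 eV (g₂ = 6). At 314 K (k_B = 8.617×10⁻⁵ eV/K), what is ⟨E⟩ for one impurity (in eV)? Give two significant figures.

0.0049 eV

k_BT = 8.617×10⁻⁵ × 314 K = 0.02706 eV.
Eᵢ/kT = 0, 1.951, 3.012.
Z = Σ gᵢe^(−Eᵢ/kT) = 6·e^(−0) + 1·e^(−1.951) + 6·e^(−3.012) = 6.000 + 0.1421 + 0.2952 = 6.437.
⟨E⟩ = Σ Eᵢ gᵢe^(−Eᵢ/kT) / Z = (0·6.000 + 0.0528·0.1421 + 0.0815·0.2952) / 6.437 = 0.0049 eV.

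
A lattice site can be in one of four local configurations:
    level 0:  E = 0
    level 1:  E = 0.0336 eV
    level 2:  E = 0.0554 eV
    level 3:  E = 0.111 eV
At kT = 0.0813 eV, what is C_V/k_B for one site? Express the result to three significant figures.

Eᵢ/kT = 0, 0.41328, 0.68143, 1.3653.
Z = Σ e^(−Eᵢ/kT) = e^(−0) + e^(−0.41328) + e^(−0.68143) + e^(−1.3653) = 1.0000 + 0.66148 + 0.50589 + 0.25530 = 2.4227.
⟨E⟩ = 0.032439 eV, ⟨E²⟩ = 0.0022475 eV².
C_V/k_B = (⟨E²⟩ − ⟨E⟩²)/(kT)² = (0.0022475 − 0.0010523)/0.0066097 = 0.181.

0.181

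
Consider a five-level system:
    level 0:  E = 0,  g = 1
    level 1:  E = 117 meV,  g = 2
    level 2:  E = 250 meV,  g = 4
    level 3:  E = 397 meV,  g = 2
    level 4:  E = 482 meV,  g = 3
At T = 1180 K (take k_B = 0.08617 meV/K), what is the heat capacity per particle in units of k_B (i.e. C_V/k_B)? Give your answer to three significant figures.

1.19

k_BT = 0.08617 × 1180 K = 101.68 meV.
Eᵢ/kT = 0, 1.1507, 2.4587, 3.9044, 4.7404.
Z = Σ gᵢe^(−Eᵢ/kT) = 1·e^(−0) + 2·e^(−1.1507) + 4·e^(−2.4587) + 2·e^(−3.9044) + 3·e^(−4.7404) = 1.0000 + 0.63283 + 0.34218 + 0.040306 + 0.026205 = 2.0415.
⟨E⟩ = 92.196 meV, ⟨E²⟩ = 20813 meV².
C_V/k_B = (⟨E²⟩ − ⟨E⟩²)/(kT)² = (20813 − 8500.1)/10339 = 1.19.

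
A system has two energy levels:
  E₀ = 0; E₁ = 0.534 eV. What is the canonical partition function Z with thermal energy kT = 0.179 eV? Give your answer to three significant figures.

Z = 1.05

Eᵢ/kT = 0, 2.9832.
Z = Σ e^(−Eᵢ/kT) = e^(−0) + e^(−2.9832) = 1.0000 + 0.050631 = 1.0506.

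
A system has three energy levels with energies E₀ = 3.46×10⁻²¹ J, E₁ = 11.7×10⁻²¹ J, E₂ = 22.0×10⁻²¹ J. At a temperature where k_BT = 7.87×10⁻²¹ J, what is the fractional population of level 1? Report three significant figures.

0.243

Eᵢ/kT = 0.43964, 1.4867, 2.7954.
Z = Σ e^(−Eᵢ/kT) = e^(−0.43964) + e^(−1.4867) + e^(−2.7954) = 0.64427 + 0.22612 + 0.061090 = 0.93148.
P₁ = e^(−E₁/kT) / Z = 0.22612/0.93148 = 0.243.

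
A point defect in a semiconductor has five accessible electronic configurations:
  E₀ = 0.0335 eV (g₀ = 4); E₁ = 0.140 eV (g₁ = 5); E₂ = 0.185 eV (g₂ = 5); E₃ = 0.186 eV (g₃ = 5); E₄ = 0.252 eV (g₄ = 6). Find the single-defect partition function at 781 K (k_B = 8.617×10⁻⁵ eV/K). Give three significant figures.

Z = 3.83

k_BT = 8.617×10⁻⁵ × 781 K = 0.067299 eV.
Eᵢ/kT = 0.49778, 2.0803, 2.7489, 2.7638, 3.7445.
Z = Σ gᵢe^(−Eᵢ/kT) = 4·e^(−0.49778) + 5·e^(−2.0803) + 5·e^(−2.7489) + 5·e^(−2.7638) + 6·e^(−3.7445) = 2.4315 + 0.62446 + 0.31999 + 0.31526 + 0.14188 = 3.8331.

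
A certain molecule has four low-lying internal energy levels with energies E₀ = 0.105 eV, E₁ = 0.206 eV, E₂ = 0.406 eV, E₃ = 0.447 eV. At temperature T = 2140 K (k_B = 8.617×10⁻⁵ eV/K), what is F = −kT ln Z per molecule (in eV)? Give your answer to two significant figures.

-0.016 eV

k_BT = 8.617×10⁻⁵ × 2140 K = 0.1844 eV.
Eᵢ/kT = 0.5694, 1.117, 2.202, 2.424.
Z = Σ e^(−Eᵢ/kT) = e^(−0.5694) + e^(−1.117) + e^(−2.202) + e^(−2.424) = 0.5659 + 0.3273 + 0.1106 + 0.08857 = 1.092.
F = −kT ln Z = −0.1844 × ln(1.092) = −0.1844 × 0.08801 = -0.016 eV.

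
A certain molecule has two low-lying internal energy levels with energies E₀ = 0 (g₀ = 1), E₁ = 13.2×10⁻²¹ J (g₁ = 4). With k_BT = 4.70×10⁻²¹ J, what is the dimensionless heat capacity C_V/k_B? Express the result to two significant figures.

1.2

Eᵢ/kT = 0, 2.809.
Z = Σ gᵢe^(−Eᵢ/kT) = 1·e^(−0) + 4·e^(−2.809) = 1.000 + 0.2411 = 1.241.
⟨E⟩ = 2.564, ⟨E²⟩ = 33.85.
C_V/k_B = (⟨E²⟩ − ⟨E⟩²)/(kT)² = (33.85 − 6.574)/22.09 = 1.2.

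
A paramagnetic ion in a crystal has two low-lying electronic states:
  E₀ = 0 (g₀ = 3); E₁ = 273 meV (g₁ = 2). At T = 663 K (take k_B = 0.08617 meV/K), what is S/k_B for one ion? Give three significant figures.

1.13

k_BT = 0.08617 × 663 K = 57.131 meV.
Eᵢ/kT = 0, 4.7785.
Z = Σ gᵢe^(−Eᵢ/kT) = 3·e^(−0) + 2·e^(−4.7785) = 3.0000 + 0.016817 = 3.0168.
⟨E⟩ = Σ EᵢPᵢ = 1.5218 meV.
S/k_B = ln Z + ⟨E⟩/kT = ln(3.0168) + 1.5218/57.131 = 1.1042 + 0.026637 = 1.13.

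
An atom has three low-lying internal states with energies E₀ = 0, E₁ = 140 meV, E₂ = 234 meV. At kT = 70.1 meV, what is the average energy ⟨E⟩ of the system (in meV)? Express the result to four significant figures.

23.32 meV

Eᵢ/kT = 0, 1.99715, 3.33809.
Z = Σ e^(−Eᵢ/kT) = e^(−0) + e^(−1.99715) + e^(−3.33809) = 1.00000 + 0.135722 + 0.0355047 = 1.17123.
⟨E⟩ = Σ Eᵢ e^(−Eᵢ/kT) / Z = (0·1.00000 + 140·0.135722 + 234·0.0355047) / 1.17123 = 23.32 meV.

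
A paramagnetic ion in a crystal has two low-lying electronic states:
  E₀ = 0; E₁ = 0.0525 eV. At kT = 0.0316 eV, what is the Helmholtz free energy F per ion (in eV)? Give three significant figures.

Eᵢ/kT = 0, 1.6614.
Z = Σ e^(−Eᵢ/kT) = e^(−0) + e^(−1.6614) = 1.0000 + 0.18987 = 1.1899.
F = −kT ln Z = −0.0316 × ln(1.1899) = −0.0316 × 0.17387 = -0.00549 eV.

-0.00549 eV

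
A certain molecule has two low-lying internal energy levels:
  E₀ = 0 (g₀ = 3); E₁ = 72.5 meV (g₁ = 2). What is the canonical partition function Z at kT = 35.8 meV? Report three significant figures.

Eᵢ/kT = 0, 2.0251.
Z = Σ gᵢe^(−Eᵢ/kT) = 3·e^(−0) + 2·e^(−2.0251) = 3.0000 + 0.26396 = 3.2640.

Z = 3.26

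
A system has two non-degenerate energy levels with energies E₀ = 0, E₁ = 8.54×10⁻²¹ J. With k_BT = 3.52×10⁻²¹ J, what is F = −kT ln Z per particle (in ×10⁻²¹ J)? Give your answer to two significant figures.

Eᵢ/kT = 0, 2.426.
Z = Σ e^(−Eᵢ/kT) = e^(−0) + e^(−2.426) = 1.000 + 0.08839 = 1.088.
F = −kT ln Z = −3.52 × ln(1.088) = −3.52 × 0.08434 = -0.30 ×10⁻²¹ J.

-0.30 ×10⁻²¹ J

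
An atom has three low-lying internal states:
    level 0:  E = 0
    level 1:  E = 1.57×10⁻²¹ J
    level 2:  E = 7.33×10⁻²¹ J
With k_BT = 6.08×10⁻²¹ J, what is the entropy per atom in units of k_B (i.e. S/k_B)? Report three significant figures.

0.999

Eᵢ/kT = 0, 0.25822, 1.2056.
Z = Σ e^(−Eᵢ/kT) = e^(−0) + e^(−0.25822) + e^(−1.2056) = 1.0000 + 0.77243 + 0.29951 = 2.0719.
⟨E⟩ = Σ EᵢPᵢ = 1.6449 ×10⁻²¹ J.
S/k_B = ln Z + ⟨E⟩/kT = ln(2.0719) + 1.6449/6.08 = 0.72847 + 0.27054 = 0.999.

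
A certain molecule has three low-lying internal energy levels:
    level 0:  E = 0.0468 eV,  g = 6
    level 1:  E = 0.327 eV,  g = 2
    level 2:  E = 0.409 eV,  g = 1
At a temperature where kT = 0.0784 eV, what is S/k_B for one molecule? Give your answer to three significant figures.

Eᵢ/kT = 0.59694, 4.1709, 5.2168.
Z = Σ gᵢe^(−Eᵢ/kT) = 6·e^(−0.59694) + 2·e^(−4.1709) + 1·e^(−5.2168) = 3.3030 + 0.030877 + 0.0054247 = 3.3393.
⟨E⟩ = Σ EᵢPᵢ = 0.049979 eV.
S/k_B = ln Z + ⟨E⟩/kT = ln(3.3393) + 0.049979/0.0784 = 1.2058 + 0.63749 = 1.84.

1.84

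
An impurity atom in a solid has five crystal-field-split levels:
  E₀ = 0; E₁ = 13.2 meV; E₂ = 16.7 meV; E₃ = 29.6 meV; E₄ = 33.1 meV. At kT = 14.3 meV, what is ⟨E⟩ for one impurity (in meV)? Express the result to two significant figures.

9.0 meV

Eᵢ/kT = 0, 0.9231, 1.168, 2.070, 2.315.
Z = Σ e^(−Eᵢ/kT) = e^(−0) + e^(−0.9231) + e^(−1.168) + e^(−2.070) + e^(−2.315) = 1.000 + 0.3973 + 0.3110 + 0.1262 + 0.09877 = 1.933.
⟨E⟩ = Σ Eᵢ e^(−Eᵢ/kT) / Z = (0·1.000 + 13.2·0.3973 + 16.7·0.3110 + 29.6·0.1262 + 33.1·0.09877) / 1.933 = 9.0 meV.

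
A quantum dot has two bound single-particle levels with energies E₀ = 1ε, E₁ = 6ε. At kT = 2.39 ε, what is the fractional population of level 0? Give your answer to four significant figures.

Eᵢ/kT = 0.418410, 2.51046.
Z = Σ e^(−Eᵢ/kT) = e^(−0.418410) + e^(−2.51046) = 0.658092 + 0.0812309 = 0.739323.
P₀ = e^(−E₀/kT) / Z = 0.658092/0.739323 = 0.8901.

0.8901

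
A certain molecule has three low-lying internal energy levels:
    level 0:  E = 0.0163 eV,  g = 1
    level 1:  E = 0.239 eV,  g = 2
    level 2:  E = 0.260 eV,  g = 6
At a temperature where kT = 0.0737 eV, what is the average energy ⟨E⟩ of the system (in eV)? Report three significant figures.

Eᵢ/kT = 0.22117, 3.2429, 3.5278.
Z = Σ gᵢe^(−Eᵢ/kT) = 1·e^(−0.22117) + 2·e^(−3.2429) + 6·e^(−3.5278) = 0.80158 + 0.078101 + 0.17622 = 1.0559.
⟨E⟩ = Σ Eᵢ gᵢe^(−Eᵢ/kT) / Z = (0.0163·0.80158 + 0.239·0.078101 + 0.260·0.17622) / 1.0559 = 0.0734 eV.

0.0734 eV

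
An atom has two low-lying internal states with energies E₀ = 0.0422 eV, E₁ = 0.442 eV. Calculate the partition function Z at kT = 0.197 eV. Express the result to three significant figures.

Eᵢ/kT = 0.21421, 2.2437.
Z = Σ e^(−Eᵢ/kT) = e^(−0.21421) + e^(−2.2437) = 0.80718 + 0.10607 = 0.91325.

Z = 0.913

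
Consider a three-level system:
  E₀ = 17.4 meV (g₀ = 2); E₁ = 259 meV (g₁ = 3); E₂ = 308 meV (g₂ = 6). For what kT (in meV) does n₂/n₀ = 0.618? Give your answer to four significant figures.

183.9 meV

n₂/n₀ = (g₂/g₀) exp[−(E₂−E₀)/kT] = 0.618.
⇒ (E₂−E₀)/kT = ln((6/2)/0.618) = ln(4.85437) = 1.57988.
kT = 290.6 meV / 1.57988 = 183.9 meV.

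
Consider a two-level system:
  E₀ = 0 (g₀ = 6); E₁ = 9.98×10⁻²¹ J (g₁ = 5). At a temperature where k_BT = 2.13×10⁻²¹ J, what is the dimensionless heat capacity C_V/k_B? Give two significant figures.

Eᵢ/kT = 0, 4.685.
Z = Σ gᵢe^(−Eᵢ/kT) = 6·e^(−0) + 5·e^(−4.685) = 6.000 + 0.04616 = 6.046.
⟨E⟩ = 0.07620, ⟨E²⟩ = 0.7604.
C_V/k_B = (⟨E²⟩ − ⟨E⟩²)/(kT)² = (0.7604 − 0.005806)/4.537 = 0.17.

0.17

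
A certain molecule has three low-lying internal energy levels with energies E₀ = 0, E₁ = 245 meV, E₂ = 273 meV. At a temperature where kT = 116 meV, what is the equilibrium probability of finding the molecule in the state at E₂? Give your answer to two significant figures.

Eᵢ/kT = 0, 2.112, 2.353.
Z = Σ e^(−Eᵢ/kT) = e^(−0) + e^(−2.112) + e^(−2.353) = 1.000 + 0.1210 + 0.09508 = 1.216.
P₂ = e^(−E₂/kT) / Z = 0.09508/1.216 = 0.078.

0.078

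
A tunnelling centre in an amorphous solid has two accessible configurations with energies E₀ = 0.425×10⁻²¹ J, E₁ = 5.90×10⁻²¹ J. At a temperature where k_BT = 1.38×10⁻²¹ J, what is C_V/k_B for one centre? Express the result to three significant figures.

0.287

Eᵢ/kT = 0.30797, 4.2754.
Z = Σ e^(−Eᵢ/kT) = e^(−0.30797) + e^(−4.2754) = 0.73494 + 0.013906 = 0.74885.
⟨E⟩ = 0.52667, ⟨E²⟩ = 0.82368.
C_V/k_B = (⟨E²⟩ − ⟨E⟩²)/(kT)² = (0.82368 − 0.27738)/1.9044 = 0.287.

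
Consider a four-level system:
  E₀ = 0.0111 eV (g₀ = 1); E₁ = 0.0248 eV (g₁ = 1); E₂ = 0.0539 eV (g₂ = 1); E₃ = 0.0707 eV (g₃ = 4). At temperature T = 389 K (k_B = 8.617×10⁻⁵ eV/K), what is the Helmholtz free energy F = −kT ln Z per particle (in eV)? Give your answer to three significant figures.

-0.0212 eV

k_BT = 8.617×10⁻⁵ × 389 K = 0.033520 eV.
Eᵢ/kT = 0.33115, 0.73986, 1.6080, 2.1092.
Z = Σ gᵢe^(−Eᵢ/kT) = 1·e^(−0.33115) + 1·e^(−0.73986) + 1·e^(−1.6080) + 4·e^(−2.1092) = 0.71810 + 0.47718 + 0.20029 + 0.48534 = 1.8809.
F = −kT ln Z = −0.033520 × ln(1.8809) = −0.033520 × 0.63175 = -0.0212 eV.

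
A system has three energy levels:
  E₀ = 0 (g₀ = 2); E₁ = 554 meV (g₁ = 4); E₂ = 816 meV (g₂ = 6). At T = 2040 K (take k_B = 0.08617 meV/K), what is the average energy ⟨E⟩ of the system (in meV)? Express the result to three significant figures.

k_BT = 0.08617 × 2040 K = 175.79 meV.
Eᵢ/kT = 0, 3.1515, 4.6419.
Z = Σ gᵢe^(−Eᵢ/kT) = 2·e^(−0) + 4·e^(−3.1515) + 6·e^(−4.6419) = 2.0000 + 0.17115 + 0.057836 = 2.2290.
⟨E⟩ = Σ Eᵢ gᵢe^(−Eᵢ/kT) / Z = (0·2.0000 + 554·0.17115 + 816·0.057836) / 2.2290 = 63.7 meV.

63.7 meV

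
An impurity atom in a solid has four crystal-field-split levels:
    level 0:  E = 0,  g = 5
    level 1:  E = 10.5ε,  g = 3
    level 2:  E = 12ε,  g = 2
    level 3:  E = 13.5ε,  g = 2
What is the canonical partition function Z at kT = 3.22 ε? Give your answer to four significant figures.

Eᵢ/kT = 0, 3.26087, 3.72671, 4.19255.
Z = Σ gᵢe^(−Eᵢ/kT) = 5·e^(−0) + 3·e^(−3.26087) + 2·e^(−3.72671) + 2·e^(−4.19255) = 5.00000 + 0.115065 + 0.0481438 + 0.0302154 = 5.19342.

Z = 5.193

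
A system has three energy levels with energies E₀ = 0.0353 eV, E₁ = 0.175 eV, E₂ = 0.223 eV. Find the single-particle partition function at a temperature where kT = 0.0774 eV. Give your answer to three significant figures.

Z = 0.794

Eᵢ/kT = 0.45607, 2.2610, 2.8811.
Z = Σ e^(−Eᵢ/kT) = e^(−0.45607) + e^(−2.2610) + e^(−2.8811) = 0.63377 + 0.10425 + 0.056073 = 0.79409.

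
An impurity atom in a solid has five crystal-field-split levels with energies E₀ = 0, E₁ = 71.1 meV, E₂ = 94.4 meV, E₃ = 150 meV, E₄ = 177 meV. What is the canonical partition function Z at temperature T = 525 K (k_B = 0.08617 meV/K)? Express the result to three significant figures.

k_BT = 0.08617 × 525 K = 45.239 meV.
Eᵢ/kT = 0, 1.5717, 2.0867, 3.3157, 3.9126.
Z = Σ e^(−Eᵢ/kT) = e^(−0) + e^(−1.5717) + e^(−2.0867) + e^(−3.3157) + e^(−3.9126) = 1.0000 + 0.20769 + 0.12410 + 0.036309 + 0.019988 = 1.3881.

Z = 1.39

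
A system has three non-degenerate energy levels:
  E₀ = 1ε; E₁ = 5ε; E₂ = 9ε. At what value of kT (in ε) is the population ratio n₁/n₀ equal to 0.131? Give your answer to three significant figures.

1.97 ε

n₁/n₀ = exp[−(E₁−E₀)/kT] = 0.131.
⇒ (E₁−E₀)/kT = ln(1/0.131) = ln(7.6336) = 2.0326.
kT = 4ε / 2.0326 = 1.97 ε.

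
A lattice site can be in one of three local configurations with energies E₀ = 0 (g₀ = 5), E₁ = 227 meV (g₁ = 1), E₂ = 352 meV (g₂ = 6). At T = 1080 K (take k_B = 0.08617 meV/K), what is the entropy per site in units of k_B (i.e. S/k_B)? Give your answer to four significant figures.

k_BT = 0.08617 × 1080 K = 93.0636 meV.
Eᵢ/kT = 0, 2.43919, 3.78236.
Z = Σ gᵢe^(−Eᵢ/kT) = 5·e^(−0) + 1·e^(−2.43919) + 6·e^(−3.78236) = 5.00000 + 0.0872315 + 0.136613 = 5.22384.
⟨E⟩ = Σ EᵢPᵢ = 12.9961 meV.
S/k_B = ln Z + ⟨E⟩/kT = ln(5.22384) + 12.9961/93.0636 = 1.65323 + 0.139648 = 1.793.

1.793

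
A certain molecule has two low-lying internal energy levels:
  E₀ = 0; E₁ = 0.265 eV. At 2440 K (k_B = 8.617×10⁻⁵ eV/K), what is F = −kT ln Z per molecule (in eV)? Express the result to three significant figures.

-0.0525 eV

k_BT = 8.617×10⁻⁵ × 2440 K = 0.21025 eV.
Eᵢ/kT = 0, 1.2604.
Z = Σ e^(−Eᵢ/kT) = e^(−0) + e^(−1.2604) = 1.0000 + 0.28354 = 1.2835.
F = −kT ln Z = −0.21025 × ln(1.2835) = −0.21025 × 0.24959 = -0.0525 eV.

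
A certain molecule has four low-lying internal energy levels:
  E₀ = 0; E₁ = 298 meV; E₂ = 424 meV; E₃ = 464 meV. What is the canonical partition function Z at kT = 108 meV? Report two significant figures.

Eᵢ/kT = 0, 2.759, 3.926, 4.296.
Z = Σ e^(−Eᵢ/kT) = e^(−0) + e^(−2.759) + e^(−3.926) + e^(−4.296) = 1.000 + 0.06336 + 0.01972 + 0.01362 = 1.097.

Z = 1.1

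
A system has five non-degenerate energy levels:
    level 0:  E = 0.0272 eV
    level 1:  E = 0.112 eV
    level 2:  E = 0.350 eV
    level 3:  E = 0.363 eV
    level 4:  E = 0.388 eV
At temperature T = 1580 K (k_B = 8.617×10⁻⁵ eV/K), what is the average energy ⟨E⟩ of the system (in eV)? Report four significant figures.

k_BT = 8.617×10⁻⁵ × 1580 K = 0.136149 eV.
Eᵢ/kT = 0.199781, 0.822628, 2.57071, 2.66620, 2.84982.
Z = Σ e^(−Eᵢ/kT) = e^(−0.199781) + e^(−0.822628) + e^(−2.57071) + e^(−2.66620) + e^(−2.84982) = 0.818910 + 0.439276 + 0.0764812 + 0.0695159 + 0.0578547 = 1.46204.
⟨E⟩ = Σ Eᵢ e^(−Eᵢ/kT) / Z = (0.0272·0.818910 + 0.112·0.439276 + 0.350·0.0764812 + 0.363·0.0695159 + 0.388·0.0578547) / 1.46204 = 0.09981 eV.

0.09981 eV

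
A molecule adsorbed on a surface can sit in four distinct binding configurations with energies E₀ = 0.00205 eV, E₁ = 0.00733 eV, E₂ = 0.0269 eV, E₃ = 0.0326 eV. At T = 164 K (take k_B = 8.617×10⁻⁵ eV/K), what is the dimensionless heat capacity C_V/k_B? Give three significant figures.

k_BT = 8.617×10⁻⁵ × 164 K = 0.014132 eV.
Eᵢ/kT = 0.14506, 0.51868, 1.9035, 2.3068.
Z = Σ e^(−Eᵢ/kT) = e^(−0.14506) + e^(−0.51868) + e^(−1.9035) + e^(−2.3068) = 0.86497 + 0.59531 + 0.14905 + 0.099579 = 1.7089.
⟨E⟩ = 0.0078369 eV, ⟨E²⟩ = 0.00014589 eV².
C_V/k_B = (⟨E²⟩ − ⟨E⟩²)/(kT)² = (0.00014589 − 0.000061417)/0.00019971 = 0.423.

0.423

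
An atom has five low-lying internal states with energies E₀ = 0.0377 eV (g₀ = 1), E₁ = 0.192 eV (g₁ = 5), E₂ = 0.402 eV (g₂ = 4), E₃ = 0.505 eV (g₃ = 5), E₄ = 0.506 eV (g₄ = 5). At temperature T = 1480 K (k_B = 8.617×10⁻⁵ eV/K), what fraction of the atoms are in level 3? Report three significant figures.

k_BT = 8.617×10⁻⁵ × 1480 K = 0.12753 eV.
Eᵢ/kT = 0.29562, 1.5055, 3.1522, 3.9599, 3.9677.
Z = Σ gᵢe^(−Eᵢ/kT) = 1·e^(−0.29562) + 5·e^(−1.5055) + 4·e^(−3.1522) + 5·e^(−3.9599) + 5·e^(−3.9677) = 0.74407 + 1.1095 + 0.17103 + 0.095325 + 0.094584 = 2.2145.
P₃ = g₃ e^(−E₃/kT) / Z = 0.095325/2.2145 = 0.0430.

0.0430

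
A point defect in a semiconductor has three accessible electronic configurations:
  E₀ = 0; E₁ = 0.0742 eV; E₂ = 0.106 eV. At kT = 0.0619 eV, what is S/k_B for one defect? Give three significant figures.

0.846

Eᵢ/kT = 0, 1.1987, 1.7124.
Z = Σ e^(−Eᵢ/kT) = e^(−0) + e^(−1.1987) + e^(−1.7124) = 1.0000 + 0.30159 + 0.18043 = 1.4820.
⟨E⟩ = Σ EᵢPᵢ = 0.028005 eV.
S/k_B = ln Z + ⟨E⟩/kT = ln(1.4820) + 0.028005/0.0619 = 0.39339 + 0.45242 = 0.846.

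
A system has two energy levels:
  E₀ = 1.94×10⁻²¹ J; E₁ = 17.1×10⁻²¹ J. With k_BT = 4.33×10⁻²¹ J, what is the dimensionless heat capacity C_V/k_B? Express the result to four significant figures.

0.3484

Eᵢ/kT = 0.448037, 3.94919.
Z = Σ e^(−Eᵢ/kT) = e^(−0.448037) + e^(−3.94919) = 0.638881 + 0.0192703 = 0.658151.
⟨E⟩ = 2.38388, ⟨E²⟩ = 12.2150.
C_V/k_B = (⟨E²⟩ − ⟨E⟩²)/(kT)² = (12.2150 − 5.68288)/18.7489 = 0.3484.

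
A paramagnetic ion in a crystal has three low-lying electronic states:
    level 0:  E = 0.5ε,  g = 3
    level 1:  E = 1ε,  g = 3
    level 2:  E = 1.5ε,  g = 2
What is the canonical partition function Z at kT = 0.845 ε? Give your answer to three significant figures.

Z = 2.92

Eᵢ/kT = 0.59172, 1.1834, 1.7751.
Z = Σ gᵢe^(−Eᵢ/kT) = 3·e^(−0.59172) + 3·e^(−1.1834) + 2·e^(−1.7751) = 1.6601 + 0.91871 + 0.33893 = 2.9177.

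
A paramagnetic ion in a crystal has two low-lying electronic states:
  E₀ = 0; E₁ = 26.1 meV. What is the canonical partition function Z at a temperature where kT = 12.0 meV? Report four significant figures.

Z = 1.114

Eᵢ/kT = 0, 2.17500.
Z = Σ e^(−Eᵢ/kT) = e^(−0) + e^(−2.17500) = 1.00000 + 0.113608 = 1.11361.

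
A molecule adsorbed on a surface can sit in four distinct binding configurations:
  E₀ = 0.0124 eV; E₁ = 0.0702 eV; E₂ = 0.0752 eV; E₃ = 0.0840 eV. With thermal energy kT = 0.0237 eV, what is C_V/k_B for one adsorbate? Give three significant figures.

1.00

Eᵢ/kT = 0.52321, 2.9620, 3.1730, 3.5443.
Z = Σ e^(−Eᵢ/kT) = e^(−0.52321) + e^(−2.9620) + e^(−3.1730) + e^(−3.5443) = 0.59262 + 0.051715 + 0.041878 + 0.028889 = 0.71510.
⟨E⟩ = 0.023150 eV, ⟨E²⟩ = 0.0011000 eV².
C_V/k_B = (⟨E²⟩ − ⟨E⟩²)/(kT)² = (0.0011000 − 0.00053592)/0.00056169 = 1.00.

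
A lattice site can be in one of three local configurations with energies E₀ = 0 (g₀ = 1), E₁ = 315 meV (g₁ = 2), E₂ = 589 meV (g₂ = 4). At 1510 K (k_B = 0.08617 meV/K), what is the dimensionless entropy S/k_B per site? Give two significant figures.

k_BT = 0.08617 × 1510 K = 130.1 meV.
Eᵢ/kT = 0, 2.421, 4.527.
Z = Σ gᵢe^(−Eᵢ/kT) = 1·e^(−0) + 2·e^(−2.421) + 4·e^(−4.527) = 1.000 + 0.1777 + 0.04325 = 1.221.
⟨E⟩ = Σ EᵢPᵢ = 66.71 meV.
S/k_B = ln Z + ⟨E⟩/kT = ln(1.221) + 66.71/130.1 = 0.1997 + 0.5128 = 0.71.

0.71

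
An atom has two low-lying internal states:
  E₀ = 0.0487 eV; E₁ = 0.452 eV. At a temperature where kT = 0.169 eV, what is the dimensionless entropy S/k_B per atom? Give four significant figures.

Eᵢ/kT = 0.288166, 2.67456.
Z = Σ e^(−Eᵢ/kT) = e^(−0.288166) + e^(−2.67456) = 0.749637 + 0.0689372 = 0.818574.
⟨E⟩ = Σ EᵢPᵢ = 0.0826644 eV.
S/k_B = ln Z + ⟨E⟩/kT = ln(0.818574) + 0.0826644/0.169 = -0.200191 + 0.489138 = 0.2889.

0.2889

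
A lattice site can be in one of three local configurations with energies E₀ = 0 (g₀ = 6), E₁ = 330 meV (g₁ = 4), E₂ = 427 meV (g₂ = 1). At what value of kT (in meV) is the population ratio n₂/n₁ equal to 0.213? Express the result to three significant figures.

n₂/n₁ = (g₂/g₁) exp[−(E₂−E₁)/kT] = 0.213.
⇒ (E₂−E₁)/kT = ln((1/4)/0.213) = ln(1.1737) = 0.16016.
kT = 97 meV / 0.16016 = 606 meV.

606 meV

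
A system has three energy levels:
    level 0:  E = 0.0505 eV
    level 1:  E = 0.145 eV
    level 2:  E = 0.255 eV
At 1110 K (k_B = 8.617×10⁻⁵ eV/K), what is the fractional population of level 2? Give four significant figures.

k_BT = 8.617×10⁻⁵ × 1110 K = 0.0956487 eV.
Eᵢ/kT = 0.527974, 1.51596, 2.66601.
Z = Σ e^(−Eᵢ/kT) = e^(−0.527974) + e^(−1.51596) + e^(−2.66601) = 0.589799 + 0.219597 + 0.0695291 = 0.878925.
P₂ = e^(−E₂/kT) / Z = 0.0695291/0.878925 = 0.07911.

0.07911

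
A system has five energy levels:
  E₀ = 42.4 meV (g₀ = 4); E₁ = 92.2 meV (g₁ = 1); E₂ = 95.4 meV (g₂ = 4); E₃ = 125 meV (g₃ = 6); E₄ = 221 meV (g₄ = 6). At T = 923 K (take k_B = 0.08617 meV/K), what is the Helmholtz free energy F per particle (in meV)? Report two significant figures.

k_BT = 0.08617 × 923 K = 79.53 meV.
Eᵢ/kT = 0.5331, 1.159, 1.200, 1.572, 2.779.
Z = Σ gᵢe^(−Eᵢ/kT) = 4·e^(−0.5331) + 1·e^(−1.159) + 4·e^(−1.200) + 6·e^(−1.572) + 6·e^(−2.779) = 2.347 + 0.3138 + 1.205 + 1.246 + 0.3726 = 5.484.
F = −kT ln Z = −79.53 × ln(5.484) = −79.53 × 1.702 = -140 meV.

-140 meV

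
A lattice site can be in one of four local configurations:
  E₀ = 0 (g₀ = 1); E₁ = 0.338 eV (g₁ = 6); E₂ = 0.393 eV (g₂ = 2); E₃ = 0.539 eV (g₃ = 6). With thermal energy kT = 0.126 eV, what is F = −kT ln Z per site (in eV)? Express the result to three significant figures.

Eᵢ/kT = 0, 2.6825, 3.1190, 4.2778.
Z = Σ gᵢe^(−Eᵢ/kT) = 1·e^(−0) + 6·e^(−2.6825) + 2·e^(−3.1190) + 6·e^(−4.2778) = 1.0000 + 0.41035 + 0.088403 + 0.083239 = 1.5820.
F = −kT ln Z = −0.126 × ln(1.5820) = −0.126 × 0.45869 = -0.0578 eV.

-0.0578 eV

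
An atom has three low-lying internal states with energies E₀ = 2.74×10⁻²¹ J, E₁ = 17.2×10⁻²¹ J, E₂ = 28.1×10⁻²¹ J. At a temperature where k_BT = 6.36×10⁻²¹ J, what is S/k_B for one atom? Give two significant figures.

0.39

Eᵢ/kT = 0.4308, 2.704, 4.418.
Z = Σ e^(−Eᵢ/kT) = e^(−0.4308) + e^(−2.704) + e^(−4.418) = 0.6500 + 0.06694 + 0.01206 = 0.7290.
⟨E⟩ = Σ EᵢPᵢ = 4.487 ×10⁻²¹ J.
S/k_B = ln Z + ⟨E⟩/kT = ln(0.7290) + 4.487/6.36 = -0.3161 + 0.7055 = 0.39.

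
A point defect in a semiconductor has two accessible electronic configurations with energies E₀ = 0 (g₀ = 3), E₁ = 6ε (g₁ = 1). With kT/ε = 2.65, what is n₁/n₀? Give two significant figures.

0.035

n₁/n₀ = (g₁/g₀) exp[−(E₁−E₀)/kT] = (1/3) × exp(−(6ε)/(2.65ε)) = (1/3) × exp(-2.264) = 0.035.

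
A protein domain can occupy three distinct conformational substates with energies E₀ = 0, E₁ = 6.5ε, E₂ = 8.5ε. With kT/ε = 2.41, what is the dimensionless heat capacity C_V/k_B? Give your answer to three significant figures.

0.713

Eᵢ/kT = 0, 2.6971, 3.5270.
Z = Σ e^(−Eᵢ/kT) = e^(−0) + e^(−2.6971) + e^(−3.5270) = 1.0000 + 0.067401 + 0.029393 = 1.0968.
⟨E⟩ = 0.62723 ε, ⟨E²⟩ = 4.5326 ε².
C_V/k_B = (⟨E²⟩ − ⟨E⟩²)/(kT)² = (4.5326 − 0.39342)/5.8081 = 0.713.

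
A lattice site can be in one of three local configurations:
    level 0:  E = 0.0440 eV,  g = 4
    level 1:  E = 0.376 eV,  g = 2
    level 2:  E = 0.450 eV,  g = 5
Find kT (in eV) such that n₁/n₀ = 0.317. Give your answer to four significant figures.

0.7285 eV

n₁/n₀ = (g₁/g₀) exp[−(E₁−E₀)/kT] = 0.317.
⇒ (E₁−E₀)/kT = ln((2/4)/0.317) = ln(1.57729) = 0.455708.
kT = 0.3320 eV / 0.455708 = 0.7285 eV.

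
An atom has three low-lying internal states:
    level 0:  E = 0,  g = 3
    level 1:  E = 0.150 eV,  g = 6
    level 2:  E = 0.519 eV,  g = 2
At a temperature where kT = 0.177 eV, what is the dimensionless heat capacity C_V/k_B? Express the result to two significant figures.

Eᵢ/kT = 0, 0.8475, 2.932.
Z = Σ gᵢe^(−Eᵢ/kT) = 3·e^(−0) + 6·e^(−0.8475) + 2·e^(−2.932) = 3.000 + 2.571 + 0.1066 = 5.678.
⟨E⟩ = 0.07766 eV, ⟨E²⟩ = 0.01525 eV².
C_V/k_B = (⟨E²⟩ − ⟨E⟩²)/(kT)² = (0.01525 − 0.006031)/0.03133 = 0.29.

0.29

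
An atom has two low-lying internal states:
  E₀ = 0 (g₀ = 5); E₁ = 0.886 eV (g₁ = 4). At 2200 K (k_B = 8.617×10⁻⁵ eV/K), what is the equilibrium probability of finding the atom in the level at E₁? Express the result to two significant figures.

0.0074

k_BT = 8.617×10⁻⁵ × 2200 K = 0.1896 eV.
Eᵢ/kT = 0, 4.673.
Z = Σ gᵢe^(−Eᵢ/kT) = 5·e^(−0) + 4·e^(−4.673) = 5.000 + 0.03738 = 5.037.
P₁ = g₁ e^(−E₁/kT) / Z = 0.03738/5.037 = 0.0074.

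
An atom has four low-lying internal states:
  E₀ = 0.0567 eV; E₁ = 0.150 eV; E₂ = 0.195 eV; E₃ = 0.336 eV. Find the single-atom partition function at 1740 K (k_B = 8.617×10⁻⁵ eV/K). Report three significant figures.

k_BT = 8.617×10⁻⁵ × 1740 K = 0.14994 eV.
Eᵢ/kT = 0.37815, 1.0004, 1.3005, 2.2409.
Z = Σ e^(−Eᵢ/kT) = e^(−0.37815) + e^(−1.0004) + e^(−1.3005) + e^(−2.2409) = 0.68513 + 0.36773 + 0.27240 + 0.10636 = 1.4316.

Z = 1.43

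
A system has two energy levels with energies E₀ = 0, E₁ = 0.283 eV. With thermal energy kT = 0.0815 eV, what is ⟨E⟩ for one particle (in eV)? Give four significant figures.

0.008521 eV

Eᵢ/kT = 0, 3.47239.
Z = Σ e^(−Eᵢ/kT) = e^(−0) + e^(−3.47239) = 1.00000 + 0.0310427 = 1.03104.
⟨E⟩ = Σ Eᵢ e^(−Eᵢ/kT) / Z = (0·1.00000 + 0.283·0.0310427) / 1.03104 = 0.008521 eV.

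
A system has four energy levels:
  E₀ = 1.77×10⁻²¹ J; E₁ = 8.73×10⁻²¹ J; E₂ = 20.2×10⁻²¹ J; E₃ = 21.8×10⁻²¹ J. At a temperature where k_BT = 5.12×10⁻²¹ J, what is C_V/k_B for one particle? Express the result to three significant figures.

0.708

Eᵢ/kT = 0.34570, 1.7051, 3.9453, 4.2578.
Z = Σ e^(−Eᵢ/kT) = e^(−0.34570) + e^(−1.7051) + e^(−3.9453) + e^(−4.2578) = 0.70772 + 0.18175 + 0.019345 + 0.014153 = 0.92297.
⟨E⟩ = 3.8340, ⟨E²⟩ = 33.250.
C_V/k_B = (⟨E²⟩ − ⟨E⟩²)/(kT)² = (33.250 − 14.700)/26.214 = 0.708.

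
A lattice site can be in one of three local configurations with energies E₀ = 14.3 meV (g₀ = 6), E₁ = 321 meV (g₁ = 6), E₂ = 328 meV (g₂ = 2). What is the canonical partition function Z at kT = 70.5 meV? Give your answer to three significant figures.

Z = 4.98

Eᵢ/kT = 0.20284, 4.5532, 4.6525.
Z = Σ gᵢe^(−Eᵢ/kT) = 6·e^(−0.20284) + 6·e^(−4.5532) + 2·e^(−4.6525) = 4.8985 + 0.063201 + 0.019075 = 4.9808.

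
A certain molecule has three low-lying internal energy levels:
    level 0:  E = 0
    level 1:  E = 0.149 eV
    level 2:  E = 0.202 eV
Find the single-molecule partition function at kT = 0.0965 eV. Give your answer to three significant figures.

Z = 1.34

Eᵢ/kT = 0, 1.5440, 2.0933.
Z = Σ e^(−Eᵢ/kT) = e^(−0) + e^(−1.5440) + e^(−2.0933) = 1.0000 + 0.21353 + 0.12328 = 1.3368.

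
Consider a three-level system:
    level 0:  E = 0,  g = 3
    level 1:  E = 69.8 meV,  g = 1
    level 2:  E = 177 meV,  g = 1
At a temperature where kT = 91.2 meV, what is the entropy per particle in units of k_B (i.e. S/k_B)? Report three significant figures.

1.46

Eᵢ/kT = 0, 0.76535, 1.9408.
Z = Σ gᵢe^(−Eᵢ/kT) = 3·e^(−0) + 1·e^(−0.76535) + 1·e^(−1.9408) = 3.0000 + 0.46517 + 0.14359 = 3.6088.
⟨E⟩ = Σ EᵢPᵢ = 16.040 meV.
S/k_B = ln Z + ⟨E⟩/kT = ln(3.6088) + 16.040/91.2 = 1.2834 + 0.17588 = 1.46.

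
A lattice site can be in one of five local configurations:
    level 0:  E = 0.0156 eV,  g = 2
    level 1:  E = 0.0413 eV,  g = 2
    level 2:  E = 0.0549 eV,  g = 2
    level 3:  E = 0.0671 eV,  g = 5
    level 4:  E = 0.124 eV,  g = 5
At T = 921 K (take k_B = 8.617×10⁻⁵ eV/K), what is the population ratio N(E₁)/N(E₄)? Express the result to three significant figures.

1.13

k_BT = 8.617×10⁻⁵ × 921 K = 0.079363 eV.
n₁/n₄ = (g₁/g₄) exp[−(E₁−E₄)/kT] = (2/5) × exp(−(-0.0827 eV)/(0.079363 eV)) = (2/5) × exp(1.0420) = 1.13.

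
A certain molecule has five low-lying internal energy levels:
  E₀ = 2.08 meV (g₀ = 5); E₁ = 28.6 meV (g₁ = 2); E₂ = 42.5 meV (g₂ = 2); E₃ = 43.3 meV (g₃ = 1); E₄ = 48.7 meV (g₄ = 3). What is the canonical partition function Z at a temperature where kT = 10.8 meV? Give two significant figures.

Eᵢ/kT = 0.1926, 2.648, 3.935, 4.009, 4.509.
Z = Σ gᵢe^(−Eᵢ/kT) = 5·e^(−0.1926) + 2·e^(−2.648) + 2·e^(−3.935) + 1·e^(−4.009) + 3·e^(−4.509) = 4.124 + 0.1416 + 0.03909 + 0.01815 + 0.03303 = 4.356.

Z = 4.4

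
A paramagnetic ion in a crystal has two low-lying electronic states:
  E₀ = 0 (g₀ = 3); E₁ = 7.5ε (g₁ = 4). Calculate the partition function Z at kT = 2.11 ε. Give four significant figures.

Eᵢ/kT = 0, 3.55450.
Z = Σ gᵢe^(−Eᵢ/kT) = 3·e^(−0) + 4·e^(−3.55450) = 3.00000 + 0.114383 = 3.11438.

Z = 3.114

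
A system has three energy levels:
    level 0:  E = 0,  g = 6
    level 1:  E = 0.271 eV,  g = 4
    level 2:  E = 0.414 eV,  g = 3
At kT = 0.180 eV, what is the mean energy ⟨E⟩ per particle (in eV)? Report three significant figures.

0.0508 eV

Eᵢ/kT = 0, 1.5056, 2.3000.
Z = Σ gᵢe^(−Eᵢ/kT) = 6·e^(−0) + 4·e^(−1.5056) + 3·e^(−2.3000) = 6.0000 + 0.88754 + 0.30078 = 7.1883.
⟨E⟩ = Σ Eᵢ gᵢe^(−Eᵢ/kT) / Z = (0·6.0000 + 0.271·0.88754 + 0.414·0.30078) / 7.1883 = 0.0508 eV.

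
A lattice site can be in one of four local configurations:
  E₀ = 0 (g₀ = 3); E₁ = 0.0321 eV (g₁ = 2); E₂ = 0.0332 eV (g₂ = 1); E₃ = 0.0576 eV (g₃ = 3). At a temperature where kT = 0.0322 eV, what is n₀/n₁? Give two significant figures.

4.1

n₀/n₁ = (g₀/g₁) exp[−(E₀−E₁)/kT] = (3/2) × exp(−(-0.0321 eV)/(0.0322 eV)) = (3/2) × exp(0.9969) = 4.1.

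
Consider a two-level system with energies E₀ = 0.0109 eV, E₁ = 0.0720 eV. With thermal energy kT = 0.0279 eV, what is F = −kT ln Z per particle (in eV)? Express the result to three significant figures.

Eᵢ/kT = 0.39068, 2.5806.
Z = Σ e^(−Eᵢ/kT) = e^(−0.39068) + e^(−2.5806) = 0.67660 + 0.075729 = 0.75233.
F = −kT ln Z = −0.0279 × ln(0.75233) = −0.0279 × -0.28458 = 0.00794 eV.

0.00794 eV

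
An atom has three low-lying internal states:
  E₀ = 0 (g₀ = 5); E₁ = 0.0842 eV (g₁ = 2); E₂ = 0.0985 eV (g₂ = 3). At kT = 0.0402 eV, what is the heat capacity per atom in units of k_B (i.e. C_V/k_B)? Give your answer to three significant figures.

0.435

Eᵢ/kT = 0, 2.0945, 2.4502.
Z = Σ gᵢe^(−Eᵢ/kT) = 5·e^(−0) + 2·e^(−2.0945) + 3·e^(−2.4502) = 5.0000 + 0.24626 + 0.25883 = 5.5051.
⟨E⟩ = 0.0083976 eV, ⟨E²⟩ = 0.00077331 eV².
C_V/k_B = (⟨E²⟩ − ⟨E⟩²)/(kT)² = (0.00077331 − 0.000070520)/0.0016160 = 0.435.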